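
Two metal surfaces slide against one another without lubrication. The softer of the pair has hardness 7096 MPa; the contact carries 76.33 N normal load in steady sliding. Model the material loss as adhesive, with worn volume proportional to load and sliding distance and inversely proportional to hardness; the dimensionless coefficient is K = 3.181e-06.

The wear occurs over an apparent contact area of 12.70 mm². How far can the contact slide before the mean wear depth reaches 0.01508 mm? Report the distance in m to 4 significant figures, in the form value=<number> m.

value=5597 m

The algebra holds full float precision; intermediate values are printed rounded — a lone final rounding, at 4 significant digits.
Convert: Hardness H = 7096 MPa = 7.096e+09 Pa.
Convert: Contact area A = 12.70 mm² = 1.270e-05 m².
Convert: Depth limit h_lim = 0.01508 mm = 1.508e-05 m.
In SI base units: W = 76.33 N, H = 7.096e+09 Pa, K = 3.181e-06.
Limit volume V_lim = h_lim·A = 1.508e-05 · 1.270e-05 = 1.915e-10 m³.
Sliding life L = V_lim·H/(K·W) = 1.915e-10 · 7.096e+09 / (3.181e-06 · 76.33) = 5597 m.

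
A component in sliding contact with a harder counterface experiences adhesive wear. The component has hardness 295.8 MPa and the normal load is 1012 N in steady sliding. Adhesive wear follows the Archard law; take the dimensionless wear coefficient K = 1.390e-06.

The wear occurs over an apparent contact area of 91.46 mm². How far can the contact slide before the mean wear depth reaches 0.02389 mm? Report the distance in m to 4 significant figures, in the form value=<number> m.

Quoted intermediates are rounded, and every step holds full precision — rounded once at the end, at four significant digits.
Convert: Hardness H = 295.8 MPa = 2.958e+08 Pa.
Convert: Contact area A = 91.46 mm² = 9.146e-05 m².
Convert: Depth limit h_lim = 0.02389 mm = 2.389e-05 m.
Restated in SI base units: W = 1012 N, H = 2.958e+08 Pa, K = 1.390e-06.
Permissible volume V_lim = h_lim·A = 2.389e-05 · 9.146e-05 = 2.185e-09 m³.
Sliding life L = V_lim·H/(K·W) = 2.185e-09 · 2.958e+08 / (1.390e-06 · 1012) = 459.5 m.

value=459.5 m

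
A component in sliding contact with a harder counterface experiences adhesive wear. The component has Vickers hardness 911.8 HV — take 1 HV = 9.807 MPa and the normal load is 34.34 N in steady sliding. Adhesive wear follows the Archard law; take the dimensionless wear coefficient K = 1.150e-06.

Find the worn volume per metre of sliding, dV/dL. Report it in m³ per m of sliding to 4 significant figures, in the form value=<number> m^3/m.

value=4.416e-15 m^3/m

Quoted intermediates are rounded — all working math carries full float precision; a single final rounding: four significant digits.
Convert: Hardness H = 911.8 HV × 9.807 MPa/HV = 8942 MPa = 8.942e+09 Pa.
As SI base values: W = 34.34 N, H = 8.942e+09 Pa, K = 1.150e-06.
Wear rate dV/dL = K·W/H: 1.150e-06 · 34.34 / 8.942e+09 = 4.416e-15 m³/m.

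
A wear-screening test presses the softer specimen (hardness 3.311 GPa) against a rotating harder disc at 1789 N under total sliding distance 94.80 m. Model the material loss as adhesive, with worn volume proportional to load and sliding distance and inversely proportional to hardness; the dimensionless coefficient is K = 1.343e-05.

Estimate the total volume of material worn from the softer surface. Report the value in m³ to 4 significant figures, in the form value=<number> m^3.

value=6.879e-10 m^3

All working math maintains exact precision; intermediate values are shown rounded. Rounded once at the end, at four significant digits.
Convert: Hardness H = 3.311 GPa = 3.311e+09 Pa.
In SI base units, W = 1789 N, H = 3.311e+09 Pa, K = 1.343e-05.
Archard volume V = K·W·L/H = 1.343e-05 · 1789 · 94.80 / 3.311e+09 = 6.879e-10 m³.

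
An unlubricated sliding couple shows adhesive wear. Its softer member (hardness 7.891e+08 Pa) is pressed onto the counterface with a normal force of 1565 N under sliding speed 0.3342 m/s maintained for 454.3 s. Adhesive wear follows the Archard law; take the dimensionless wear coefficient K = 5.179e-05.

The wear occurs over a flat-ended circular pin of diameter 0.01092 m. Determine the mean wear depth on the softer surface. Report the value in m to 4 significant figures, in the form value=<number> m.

value=1.665e-04 m

Printed values are rounded; every step keeps full float precision — a single final rounding to four significant figures.
Distance L = v·t = 0.3342 m/s × 454.3 s = 151.8 m.
Contact area A = π·d²/4 = π·(0.01092 m)²/4 = 9.366e-05 m².
SI base units throughout: W = 1565 N, H = 7.891e+08 Pa, K = 5.179e-05.
Wear volume V = K·W·L/H = 5.179e-05 · 1565 · 151.8 / 7.891e+08 = 1.559e-08 m³.
Depth h = V/A = 1.559e-08 / 9.366e-05 = 1.665e-04 m.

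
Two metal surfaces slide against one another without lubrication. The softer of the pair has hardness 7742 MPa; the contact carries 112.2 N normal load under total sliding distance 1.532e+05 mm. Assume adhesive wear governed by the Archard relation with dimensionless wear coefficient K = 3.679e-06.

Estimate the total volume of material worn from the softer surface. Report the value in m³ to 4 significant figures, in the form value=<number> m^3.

value=8.168e-12 m^3

Every step runs at exact precision — the intermediates are displayed rounded. Rounded just once, at 4 significant digits.
Convert: The distance L = 1.532e+05 mm = 153.2 m.
Convert: Hardness H = 7742 MPa = 7.742e+09 Pa.
Restated in SI base units: W = 112.2 N, H = 7.742e+09 Pa, K = 3.679e-06.
Archard relation: V = K·W·L/H = 3.679e-06 · 112.2 · 153.2 / 7.742e+09 = 8.168e-12 m³.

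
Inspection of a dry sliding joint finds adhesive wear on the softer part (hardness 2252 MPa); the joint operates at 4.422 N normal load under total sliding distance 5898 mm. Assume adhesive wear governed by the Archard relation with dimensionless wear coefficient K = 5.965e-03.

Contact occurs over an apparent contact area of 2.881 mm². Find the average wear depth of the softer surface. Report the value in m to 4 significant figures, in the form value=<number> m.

The computation carries full precision. Intermediates appear rounded. Rounded just once: 4 significant digits.
Distance covered L = 5898 mm = 5.898 m.
Hardness H = 2252 MPa = 2.252e+09 Pa.
Contact area A = 2.881 mm² = 2.881e-06 m².
In SI base units, W = 4.422 N, H = 2.252e+09 Pa, K = 5.965e-03.
Archard relation: V = K·W·L/H = 5.965e-03 · 4.422 · 5.898 / 2.252e+09 = 6.908e-11 m³.
Average depth h = V/A = 6.908e-11 / 2.881e-06 = 2.398e-05 m.

value=2.398e-05 m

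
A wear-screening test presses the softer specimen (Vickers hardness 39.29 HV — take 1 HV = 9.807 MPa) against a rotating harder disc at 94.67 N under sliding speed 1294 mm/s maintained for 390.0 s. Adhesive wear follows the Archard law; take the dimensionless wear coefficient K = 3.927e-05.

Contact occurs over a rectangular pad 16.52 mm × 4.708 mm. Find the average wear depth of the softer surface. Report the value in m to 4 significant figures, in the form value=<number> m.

value=6.260e-05 m

All arithmetic holds full precision — intermediate values are displayed rounded — rounded just once to four significant digits.
Convert: Sliding speed v = 1294 mm/s = 1.294 m/s. Total distance L = v·t = 1.294 m/s × 390.0 s = 504.7 m.
Convert: Hardness H = 39.29 HV × 9.807 MPa/HV = 385.3 MPa = 3.853e+08 Pa.
Convert: Pad sides 16.52 mm × 4.708 mm = 0.01652 m × 0.004708 m. Contact area A = 0.01652 m × 0.004708 m = 7.778e-05 m².
As SI base values: W = 94.67 N, H = 3.853e+08 Pa, K = 3.927e-05.
Volume removed: V = K·W·L/H = 3.927e-05 · 94.67 · 504.7 / 3.853e+08 = 4.869e-09 m³.
Mean depth h = V/A = 4.869e-09 / 7.778e-05 = 6.260e-05 m.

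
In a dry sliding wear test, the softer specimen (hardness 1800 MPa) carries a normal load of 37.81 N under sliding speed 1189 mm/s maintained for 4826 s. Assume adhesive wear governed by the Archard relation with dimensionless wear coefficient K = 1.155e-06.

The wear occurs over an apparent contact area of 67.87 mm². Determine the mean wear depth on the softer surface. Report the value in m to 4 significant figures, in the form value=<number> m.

Each operation carries full float precision. The intermediates appear rounded; one final rounding to four significant figures.
Convert: Sliding speed v = 1189 mm/s = 1.189 m/s. The distance L = v·t = 1.189 m/s × 4826 s = 5738 m.
Convert: Hardness H = 1800 MPa = 1.800e+09 Pa.
Convert: Contact area A = 67.87 mm² = 6.787e-05 m².
Restated in SI base units: W = 37.81 N, H = 1.800e+09 Pa, K = 1.155e-06.
Apply Archard: V = K·W·L/H = 1.155e-06 · 37.81 · 5738 / 1.800e+09 = 1.392e-10 m³.
Depth of wear h = V/A = 1.392e-10 / 6.787e-05 = 2.051e-06 m.

value=2.051e-06 m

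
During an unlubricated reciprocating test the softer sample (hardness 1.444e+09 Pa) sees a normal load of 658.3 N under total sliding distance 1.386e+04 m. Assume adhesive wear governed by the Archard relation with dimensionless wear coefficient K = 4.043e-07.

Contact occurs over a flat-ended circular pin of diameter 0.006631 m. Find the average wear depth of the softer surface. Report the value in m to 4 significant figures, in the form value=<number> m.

value=7.397e-05 m

The intermediates appear rounded, and every step holds full precision — one last rounding: 4 significant digits.
Convert: Contact area A = π·d²/4 = π·(0.006631 m)²/4 = 3.453e-05 m².
Restated in SI base units: W = 658.3 N, H = 1.444e+09 Pa, K = 4.043e-07.
Worn volume V = K·W·L/H = 4.043e-07 · 658.3 · 1.386e+04 / 1.444e+09 = 2.555e-09 m³.
Depth h = V/A = 2.555e-09 / 3.453e-05 = 7.397e-05 m.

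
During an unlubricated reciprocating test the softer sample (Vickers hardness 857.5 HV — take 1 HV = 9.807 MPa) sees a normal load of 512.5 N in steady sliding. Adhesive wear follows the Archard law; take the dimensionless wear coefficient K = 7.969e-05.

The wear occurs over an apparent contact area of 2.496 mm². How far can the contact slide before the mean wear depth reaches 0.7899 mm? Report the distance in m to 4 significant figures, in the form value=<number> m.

Shown intermediates are rounded; all working math runs at exact precision; a single final rounding: four significant digits.
Convert: Hardness H = 857.5 HV × 9.807 MPa/HV = 8410 MPa = 8.410e+09 Pa.
Convert: Contact area A = 2.496 mm² = 2.496e-06 m².
Convert: Depth limit h_lim = 0.7899 mm = 7.899e-04 m.
As SI base values: W = 512.5 N, H = 8.410e+09 Pa, K = 7.969e-05.
Wearable volume V_lim = h_lim·A = 7.899e-04 · 2.496e-06 = 1.972e-09 m³.
Inverting, life L = V_lim·H/(K·W) = 1.972e-09 · 8.410e+09 / (7.969e-05 · 512.5) = 406.0 m.

value=406.0 m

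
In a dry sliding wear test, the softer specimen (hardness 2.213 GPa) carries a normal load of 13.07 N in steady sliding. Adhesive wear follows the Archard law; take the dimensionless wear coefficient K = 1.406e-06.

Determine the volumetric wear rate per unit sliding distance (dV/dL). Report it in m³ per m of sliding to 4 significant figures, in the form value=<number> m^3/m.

The computation runs at full precision. Intermediate values are shown rounded. Rounded once at the end: 4 significant figures.
Convert: Hardness H = 2.213 GPa = 2.213e+09 Pa.
Collected in SI base units: W = 13.07 N, H = 2.213e+09 Pa, K = 1.406e-06.
Volumetric rate dV/dL = K·W/H — distance-free: 1.406e-06 · 13.07 / 2.213e+09 = 8.304e-15 m³/m.

value=8.304e-15 m^3/m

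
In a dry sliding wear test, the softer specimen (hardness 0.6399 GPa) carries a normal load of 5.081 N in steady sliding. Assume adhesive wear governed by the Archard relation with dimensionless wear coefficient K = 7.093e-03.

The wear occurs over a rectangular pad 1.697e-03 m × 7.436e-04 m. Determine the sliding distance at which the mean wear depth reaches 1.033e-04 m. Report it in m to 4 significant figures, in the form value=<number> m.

Intermediate values are displayed rounded; all arithmetic keeps full float precision — rounded once at the end: four significant digits.
Hardness H = 0.6399 GPa = 6.399e+08 Pa.
Contact area A = 1.697e-03 m × 7.436e-04 m = 1.262e-06 m².
In SI base units, W = 5.081 N, H = 6.399e+08 Pa, K = 7.093e-03.
Allowed volume V_lim = h_lim·A = 1.033e-04 · 1.262e-06 = 1.304e-10 m³.
Thus life L = V_lim·H/(K·W) = 1.304e-10 · 6.399e+08 / (7.093e-03 · 5.081) = 2.314 m.

value=2.314 m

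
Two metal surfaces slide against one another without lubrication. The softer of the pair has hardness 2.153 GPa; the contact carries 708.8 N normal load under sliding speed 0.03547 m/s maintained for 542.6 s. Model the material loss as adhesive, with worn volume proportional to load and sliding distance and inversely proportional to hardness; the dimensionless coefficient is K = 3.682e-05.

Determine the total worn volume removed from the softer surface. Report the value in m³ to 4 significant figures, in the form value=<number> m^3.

The computation keeps exact precision; the intermediates appear rounded — one final rounding to 4 significant digits.
Convert: Distance covered L = v·t = 0.03547 m/s × 542.6 s = 19.25 m.
Convert: Hardness H = 2.153 GPa = 2.153e+09 Pa.
Expressed in SI base units: W = 708.8 N, H = 2.153e+09 Pa, K = 3.682e-05.
By Archard's law, V = K·W·L/H = 3.682e-05 · 708.8 · 19.25 / 2.153e+09 = 2.333e-10 m³.

value=2.333e-10 m^3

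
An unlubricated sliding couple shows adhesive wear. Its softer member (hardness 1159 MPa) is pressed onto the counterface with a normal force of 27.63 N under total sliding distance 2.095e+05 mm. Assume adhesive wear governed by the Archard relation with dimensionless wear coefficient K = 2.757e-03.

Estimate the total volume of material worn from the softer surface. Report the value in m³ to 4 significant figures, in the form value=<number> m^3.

value=1.377e-08 m^3

Each operation carries full float precision, and quoted intermediates are rounded. Rounded once at the end to 4 significant digits.
Distance L = 2.095e+05 mm = 209.5 m.
Hardness H = 1159 MPa = 1.159e+09 Pa.
Working in SI base units: W = 27.63 N, H = 1.159e+09 Pa, K = 2.757e-03.
Worn volume V = K·W·L/H = 2.757e-03 · 27.63 · 209.5 / 1.159e+09 = 1.377e-08 m³.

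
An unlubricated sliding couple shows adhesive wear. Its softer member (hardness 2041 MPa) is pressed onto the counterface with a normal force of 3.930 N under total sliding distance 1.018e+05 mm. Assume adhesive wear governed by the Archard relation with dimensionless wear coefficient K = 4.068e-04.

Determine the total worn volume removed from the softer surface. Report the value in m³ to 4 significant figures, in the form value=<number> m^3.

All working math runs at exact precision, and intermediate values are printed rounded — a single final rounding, at four significant figures.
Sliding distance L = 1.018e+05 mm = 101.8 m.
Hardness H = 2041 MPa = 2.041e+09 Pa.
In SI base units, W = 3.930 N, H = 2.041e+09 Pa, K = 4.068e-04.
By Archard's law, V = K·W·L/H = 4.068e-04 · 3.930 · 101.8 / 2.041e+09 = 7.974e-11 m³.

value=7.974e-11 m^3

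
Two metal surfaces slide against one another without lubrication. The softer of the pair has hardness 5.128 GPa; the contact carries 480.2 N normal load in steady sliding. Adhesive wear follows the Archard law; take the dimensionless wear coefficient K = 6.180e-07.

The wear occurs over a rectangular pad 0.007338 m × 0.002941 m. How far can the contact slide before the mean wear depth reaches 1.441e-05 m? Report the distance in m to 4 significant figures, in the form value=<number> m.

value=5374 m

Shown intermediates are rounded. All arithmetic keeps full precision, and a lone final rounding: 4 significant digits.
Convert: Hardness H = 5.128 GPa = 5.128e+09 Pa.
Convert: Contact area A = 0.007338 m × 0.002941 m = 2.158e-05 m².
Collected in SI base units: W = 480.2 N, H = 5.128e+09 Pa, K = 6.180e-07.
At the depth limit, V_lim = h_lim·A = 1.441e-05 · 2.158e-05 = 3.110e-10 m³.
So the life L = V_lim·H/(K·W) = 3.110e-10 · 5.128e+09 / (6.180e-07 · 480.2) = 5374 m.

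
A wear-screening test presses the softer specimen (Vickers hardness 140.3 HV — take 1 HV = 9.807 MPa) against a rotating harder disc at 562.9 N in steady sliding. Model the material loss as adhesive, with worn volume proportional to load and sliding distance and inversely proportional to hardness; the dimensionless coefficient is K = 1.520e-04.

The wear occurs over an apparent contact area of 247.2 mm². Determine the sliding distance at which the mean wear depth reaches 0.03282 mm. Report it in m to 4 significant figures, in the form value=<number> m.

Intermediates are displayed rounded; all working math holds full float precision; one last rounding: 4 significant figures.
Hardness H = 140.3 HV × 9.807 MPa/HV = 1376 MPa = 1.376e+09 Pa.
Contact area A = 247.2 mm² = 2.472e-04 m².
Depth limit h_lim = 0.03282 mm = 3.282e-05 m.
SI base units throughout: W = 562.9 N, H = 1.376e+09 Pa, K = 1.520e-04.
At the depth limit, V_lim = h_lim·A = 3.282e-05 · 2.472e-04 = 8.113e-09 m³.
So the life L = V_lim·H/(K·W) = 8.113e-09 · 1.376e+09 / (1.520e-04 · 562.9) = 130.5 m.

value=130.5 m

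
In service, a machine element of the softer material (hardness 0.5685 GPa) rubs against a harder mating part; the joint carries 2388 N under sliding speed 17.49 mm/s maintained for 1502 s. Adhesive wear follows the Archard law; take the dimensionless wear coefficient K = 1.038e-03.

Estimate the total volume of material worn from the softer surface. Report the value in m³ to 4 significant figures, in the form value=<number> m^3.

value=1.145e-07 m^3

The intermediates are displayed rounded, and the computation carries exact precision; one last rounding, at four significant digits.
Sliding speed v = 17.49 mm/s = 0.01749 m/s. Sliding distance L = v·t = 0.01749 m/s × 1502 s = 26.27 m.
Hardness H = 0.5685 GPa = 5.685e+08 Pa.
Collected in SI base units: W = 2388 N, H = 5.685e+08 Pa, K = 1.038e-03.
By Archard's law, V = K·W·L/H = 1.038e-03 · 2388 · 26.27 / 5.685e+08 = 1.145e-07 m³.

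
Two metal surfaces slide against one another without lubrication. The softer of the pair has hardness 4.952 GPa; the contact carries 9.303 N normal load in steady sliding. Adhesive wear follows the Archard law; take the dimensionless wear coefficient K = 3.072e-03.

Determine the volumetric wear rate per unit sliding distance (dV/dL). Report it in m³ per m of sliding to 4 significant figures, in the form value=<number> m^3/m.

value=5.771e-12 m^3/m

Intermediates are shown rounded. All working math runs at exact precision, and one last rounding: 4 significant figures.
Convert: Hardness H = 4.952 GPa = 4.952e+09 Pa.
In SI base units: W = 9.303 N, H = 4.952e+09 Pa, K = 3.072e-03.
The wear rate dV/dL = K·W/H (no L dependence): 3.072e-03 · 9.303 / 4.952e+09 = 5.771e-12 m³/m.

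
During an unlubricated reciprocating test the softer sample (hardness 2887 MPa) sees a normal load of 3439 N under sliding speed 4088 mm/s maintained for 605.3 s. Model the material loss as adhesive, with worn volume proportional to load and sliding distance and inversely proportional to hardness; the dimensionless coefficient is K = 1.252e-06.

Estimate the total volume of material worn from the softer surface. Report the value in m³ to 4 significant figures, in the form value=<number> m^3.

The computation keeps exact precision. Intermediates are printed rounded; rounded once at the end to four significant digits.
Sliding speed v = 4088 mm/s = 4.088 m/s. Sliding distance L = v·t = 4.088 m/s × 605.3 s = 2474 m.
Hardness H = 2887 MPa = 2.887e+09 Pa.
As SI base values: W = 3439 N, H = 2.887e+09 Pa, K = 1.252e-06.
Worn volume V = K·W·L/H = 1.252e-06 · 3439 · 2474 / 2.887e+09 = 3.690e-09 m³.

value=3.690e-09 m^3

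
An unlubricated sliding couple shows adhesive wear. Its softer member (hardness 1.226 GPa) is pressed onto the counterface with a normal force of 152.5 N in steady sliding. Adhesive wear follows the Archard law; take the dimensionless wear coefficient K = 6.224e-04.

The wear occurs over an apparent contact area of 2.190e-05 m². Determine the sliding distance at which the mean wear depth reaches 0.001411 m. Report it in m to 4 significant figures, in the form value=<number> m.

value=399.1 m

The intermediates are shown rounded. Every step maintains full float precision. Rounded once at the end, at 4 significant figures.
Convert: Hardness H = 1.226 GPa = 1.226e+09 Pa.
Collected in SI base units: W = 152.5 N, H = 1.226e+09 Pa, K = 6.224e-04.
At the depth limit, V_lim = h_lim·A = 0.001411 · 2.190e-05 = 3.090e-08 m³.
So the life L = V_lim·H/(K·W) = 3.090e-08 · 1.226e+09 / (6.224e-04 · 152.5) = 399.1 m.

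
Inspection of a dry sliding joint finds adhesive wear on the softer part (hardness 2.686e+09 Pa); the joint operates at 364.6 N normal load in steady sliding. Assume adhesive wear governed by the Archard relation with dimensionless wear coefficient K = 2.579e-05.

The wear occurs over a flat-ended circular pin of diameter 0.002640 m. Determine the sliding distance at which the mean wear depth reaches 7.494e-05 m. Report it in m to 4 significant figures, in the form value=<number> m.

Intermediates appear rounded — each operation keeps exact precision, and rounded just once: four significant digits.
Contact area A = π·d²/4 = π·(0.002640 m)²/4 = 5.474e-06 m².
In SI base units: W = 364.6 N, H = 2.686e+09 Pa, K = 2.579e-05.
Limit volume V_lim = h_lim·A = 7.494e-05 · 5.474e-06 = 4.102e-10 m³.
Sliding life L = V_lim·H/(K·W) = 4.102e-10 · 2.686e+09 / (2.579e-05 · 364.6) = 117.2 m.

value=117.2 m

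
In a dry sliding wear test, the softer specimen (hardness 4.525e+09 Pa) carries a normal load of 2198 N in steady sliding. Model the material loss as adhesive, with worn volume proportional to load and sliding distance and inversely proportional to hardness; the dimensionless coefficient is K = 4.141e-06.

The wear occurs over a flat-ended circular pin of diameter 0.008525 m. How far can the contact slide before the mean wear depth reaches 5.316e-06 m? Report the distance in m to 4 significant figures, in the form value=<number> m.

Intermediates are displayed rounded — the computation runs at full precision. Rounded once at the end: four significant figures.
Convert: Contact area A = π·d²/4 = π·(0.008525 m)²/4 = 5.708e-05 m².
Working in SI base units: W = 2198 N, H = 4.525e+09 Pa, K = 4.141e-06.
Wearable volume V_lim = h_lim·A = 5.316e-06 · 5.708e-05 = 3.034e-10 m³.
Life L = V_lim·H/(K·W) = 3.034e-10 · 4.525e+09 / (4.141e-06 · 2198) = 150.9 m.

value=150.9 m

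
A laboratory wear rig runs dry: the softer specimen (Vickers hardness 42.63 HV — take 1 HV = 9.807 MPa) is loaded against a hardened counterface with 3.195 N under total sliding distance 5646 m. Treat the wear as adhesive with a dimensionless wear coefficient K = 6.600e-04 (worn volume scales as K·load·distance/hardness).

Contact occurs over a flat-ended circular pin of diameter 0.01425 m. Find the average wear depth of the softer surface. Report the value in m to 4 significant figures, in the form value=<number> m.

value=1.786e-04 m

The algebra carries full precision — printed values are rounded — rounded just once to 4 significant figures.
Hardness H = 42.63 HV × 9.807 MPa/HV = 418.1 MPa = 4.181e+08 Pa.
Contact area A = π·d²/4 = π·(0.01425 m)²/4 = 1.595e-04 m².
Collected in SI base units: W = 3.195 N, H = 4.181e+08 Pa, K = 6.600e-04.
Apply Archard: V = K·W·L/H = 6.600e-04 · 3.195 · 5646 / 4.181e+08 = 2.848e-08 m³.
Mean depth h = V/A = 2.848e-08 / 1.595e-04 = 1.786e-04 m.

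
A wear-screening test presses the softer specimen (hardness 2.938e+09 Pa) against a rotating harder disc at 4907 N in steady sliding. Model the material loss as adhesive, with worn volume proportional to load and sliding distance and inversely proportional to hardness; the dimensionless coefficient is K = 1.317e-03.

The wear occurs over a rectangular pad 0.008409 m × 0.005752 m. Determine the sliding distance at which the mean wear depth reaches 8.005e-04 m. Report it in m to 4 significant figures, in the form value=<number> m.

value=17.60 m

Intermediates appear rounded, and all arithmetic keeps full precision; one last rounding: 4 significant digits.
Convert: Contact area A = 0.008409 m × 0.005752 m = 4.837e-05 m².
Restated in SI base units: W = 4907 N, H = 2.938e+09 Pa, K = 1.317e-03.
Permissible volume V_lim = h_lim·A = 8.005e-04 · 4.837e-05 = 3.872e-08 m³.
Inverting, life L = V_lim·H/(K·W) = 3.872e-08 · 2.938e+09 / (1.317e-03 · 4907) = 17.60 m.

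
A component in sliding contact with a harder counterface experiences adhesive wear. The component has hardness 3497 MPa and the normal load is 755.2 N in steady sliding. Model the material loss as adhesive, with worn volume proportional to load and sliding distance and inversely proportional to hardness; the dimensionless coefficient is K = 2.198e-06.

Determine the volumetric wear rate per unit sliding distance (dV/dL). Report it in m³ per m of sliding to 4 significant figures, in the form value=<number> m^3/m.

value=4.747e-13 m^3/m

Printed values are rounded — the computation holds exact precision, and a lone final rounding: 4 significant digits.
Hardness H = 3497 MPa = 3.497e+09 Pa.
Collected in SI base units: W = 755.2 N, H = 3.497e+09 Pa, K = 2.198e-06.
Rate of wear dV/dL = K·W/H — distance-free: 2.198e-06 · 755.2 / 3.497e+09 = 4.747e-13 m³/m.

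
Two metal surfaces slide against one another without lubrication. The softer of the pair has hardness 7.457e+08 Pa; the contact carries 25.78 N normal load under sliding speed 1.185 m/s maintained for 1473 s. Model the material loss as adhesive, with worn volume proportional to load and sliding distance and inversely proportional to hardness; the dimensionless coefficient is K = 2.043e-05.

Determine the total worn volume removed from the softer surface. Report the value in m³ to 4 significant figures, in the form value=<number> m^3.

value=1.233e-09 m^3

Shown intermediates are rounded — each operation runs at full float precision, and one final rounding: 4 significant digits.
Convert: Total distance L = v·t = 1.185 m/s × 1473 s = 1746 m.
Expressed in SI base units: W = 25.78 N, H = 7.457e+08 Pa, K = 2.043e-05.
Apply Archard: V = K·W·L/H = 2.043e-05 · 25.78 · 1746 / 7.457e+08 = 1.233e-09 m³.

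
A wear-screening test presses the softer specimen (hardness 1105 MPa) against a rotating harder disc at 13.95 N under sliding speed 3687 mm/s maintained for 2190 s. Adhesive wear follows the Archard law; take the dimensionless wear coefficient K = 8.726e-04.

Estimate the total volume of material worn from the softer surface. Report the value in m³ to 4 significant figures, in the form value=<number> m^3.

value=8.895e-08 m^3

Intermediates are displayed rounded; every step carries full float precision. Rounded once at the end to four significant figures.
Convert: Sliding speed v = 3687 mm/s = 3.687 m/s. Distance L = v·t = 3.687 m/s × 2190 s = 8075 m.
Convert: Hardness H = 1105 MPa = 1.105e+09 Pa.
Restated in SI base units: W = 13.95 N, H = 1.105e+09 Pa, K = 8.726e-04.
Archard relation: V = K·W·L/H = 8.726e-04 · 13.95 · 8075 / 1.105e+09 = 8.895e-08 m³.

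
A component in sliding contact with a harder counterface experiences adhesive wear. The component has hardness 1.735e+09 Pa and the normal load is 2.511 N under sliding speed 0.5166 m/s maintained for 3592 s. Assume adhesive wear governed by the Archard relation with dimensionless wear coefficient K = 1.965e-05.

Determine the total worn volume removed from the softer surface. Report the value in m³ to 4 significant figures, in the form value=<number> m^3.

The intermediates are shown rounded. The algebra runs at exact precision. Rounded once at the end: 4 significant digits.
The distance L = v·t = 0.5166 m/s × 3592 s = 1856 m.
In SI base units, W = 2.511 N, H = 1.735e+09 Pa, K = 1.965e-05.
The Archard volume V = K·W·L/H = 1.965e-05 · 2.511 · 1856 / 1.735e+09 = 5.277e-11 m³.

value=5.277e-11 m^3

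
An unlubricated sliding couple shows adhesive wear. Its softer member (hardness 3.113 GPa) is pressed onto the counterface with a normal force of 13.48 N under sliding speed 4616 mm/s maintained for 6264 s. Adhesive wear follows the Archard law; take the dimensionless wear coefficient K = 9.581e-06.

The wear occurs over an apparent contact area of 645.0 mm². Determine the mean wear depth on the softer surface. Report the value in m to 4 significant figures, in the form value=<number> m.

value=1.860e-06 m

The computation keeps full float precision; the intermediates are printed rounded; rounded just once: four significant figures.
Convert: Sliding speed v = 4616 mm/s = 4.616 m/s. Total distance L = v·t = 4.616 m/s × 6264 s = 2.891e+04 m.
Convert: Hardness H = 3.113 GPa = 3.113e+09 Pa.
Convert: Contact area A = 645.0 mm² = 6.450e-04 m².
In SI base units: W = 13.48 N, H = 3.113e+09 Pa, K = 9.581e-06.
Apply Archard: V = K·W·L/H = 9.581e-06 · 13.48 · 2.891e+04 / 3.113e+09 = 1.200e-09 m³.
Average depth h = V/A = 1.200e-09 / 6.450e-04 = 1.860e-06 m.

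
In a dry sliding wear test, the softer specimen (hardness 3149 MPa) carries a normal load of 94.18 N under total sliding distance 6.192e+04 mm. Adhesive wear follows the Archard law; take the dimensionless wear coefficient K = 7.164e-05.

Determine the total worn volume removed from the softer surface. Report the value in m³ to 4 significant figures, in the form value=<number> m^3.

Shown intermediates are rounded, and all working math maintains full precision; a single final rounding: four significant digits.
Total distance L = 6.192e+04 mm = 61.92 m.
Hardness H = 3149 MPa = 3.149e+09 Pa.
In SI base units: W = 94.18 N, H = 3.149e+09 Pa, K = 7.164e-05.
Apply Archard: V = K·W·L/H = 7.164e-05 · 94.18 · 61.92 / 3.149e+09 = 1.327e-10 m³.

value=1.327e-10 m^3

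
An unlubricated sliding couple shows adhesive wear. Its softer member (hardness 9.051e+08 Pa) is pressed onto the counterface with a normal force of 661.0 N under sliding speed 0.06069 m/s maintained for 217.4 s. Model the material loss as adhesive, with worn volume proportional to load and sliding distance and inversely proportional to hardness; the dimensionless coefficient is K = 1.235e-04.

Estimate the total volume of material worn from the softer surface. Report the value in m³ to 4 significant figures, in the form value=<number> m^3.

value=1.190e-09 m^3

The computation carries full float precision. Shown intermediates are rounded; rounded once at the end, at four significant digits.
Convert: Path length L = v·t = 0.06069 m/s × 217.4 s = 13.19 m.
As SI base values: W = 661.0 N, H = 9.051e+08 Pa, K = 1.235e-04.
Apply Archard: V = K·W·L/H = 1.235e-04 · 661.0 · 13.19 / 9.051e+08 = 1.190e-09 m³.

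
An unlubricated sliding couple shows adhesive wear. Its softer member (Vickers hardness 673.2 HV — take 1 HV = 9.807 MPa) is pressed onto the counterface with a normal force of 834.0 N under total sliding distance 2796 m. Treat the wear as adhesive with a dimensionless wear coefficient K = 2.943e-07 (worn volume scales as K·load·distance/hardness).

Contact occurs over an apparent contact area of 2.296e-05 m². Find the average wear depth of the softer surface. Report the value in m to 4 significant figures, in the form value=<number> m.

Shown intermediates are rounded, and the algebra holds full precision. Rounded once at the end: 4 significant figures.
Convert: Hardness H = 673.2 HV × 9.807 MPa/HV = 6602 MPa = 6.602e+09 Pa.
In SI base units, W = 834.0 N, H = 6.602e+09 Pa, K = 2.943e-07.
Worn volume V = K·W·L/H = 2.943e-07 · 834.0 · 2796 / 6.602e+09 = 1.039e-10 m³.
Wear depth h = V/A = 1.039e-10 / 2.296e-05 = 4.527e-06 m.

value=4.527e-06 m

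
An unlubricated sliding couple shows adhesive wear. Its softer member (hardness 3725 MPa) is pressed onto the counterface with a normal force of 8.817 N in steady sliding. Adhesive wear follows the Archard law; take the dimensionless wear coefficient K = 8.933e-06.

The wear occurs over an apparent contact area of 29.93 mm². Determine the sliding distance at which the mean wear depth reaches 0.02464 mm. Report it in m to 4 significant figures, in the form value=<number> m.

All arithmetic keeps full float precision, and intermediate values appear rounded, and a single final rounding to four significant digits.
Convert: Hardness H = 3725 MPa = 3.725e+09 Pa.
Convert: Contact area A = 29.93 mm² = 2.993e-05 m².
Convert: Depth limit h_lim = 0.02464 mm = 2.464e-05 m.
Working in SI base units: W = 8.817 N, H = 3.725e+09 Pa, K = 8.933e-06.
Volume at the limit: V_lim = h_lim·A = 2.464e-05 · 2.993e-05 = 7.375e-10 m³.
Sliding life L = V_lim·H/(K·W) = 7.375e-10 · 3.725e+09 / (8.933e-06 · 8.817) = 3.488e+04 m.

value=3.488e+04 m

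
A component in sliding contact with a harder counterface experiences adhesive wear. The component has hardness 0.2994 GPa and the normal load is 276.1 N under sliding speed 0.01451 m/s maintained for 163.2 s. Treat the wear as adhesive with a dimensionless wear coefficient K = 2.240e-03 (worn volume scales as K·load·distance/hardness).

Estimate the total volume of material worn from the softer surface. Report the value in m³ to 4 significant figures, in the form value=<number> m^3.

value=4.892e-09 m^3

The intermediates are shown rounded. Every step holds full precision; rounded just once to four significant digits.
Convert: Sliding distance L = v·t = 0.01451 m/s × 163.2 s = 2.368 m.
Convert: Hardness H = 0.2994 GPa = 2.994e+08 Pa.
Restated in SI base units: W = 276.1 N, H = 2.994e+08 Pa, K = 2.240e-03.
The Archard volume V = K·W·L/H = 2.240e-03 · 276.1 · 2.368 / 2.994e+08 = 4.892e-09 m³.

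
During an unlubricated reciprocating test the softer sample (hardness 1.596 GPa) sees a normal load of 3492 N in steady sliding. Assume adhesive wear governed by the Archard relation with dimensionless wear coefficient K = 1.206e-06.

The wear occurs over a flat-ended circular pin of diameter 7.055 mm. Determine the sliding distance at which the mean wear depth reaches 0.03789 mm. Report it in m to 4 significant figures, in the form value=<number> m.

All working math maintains full float precision — intermediate values are printed rounded. Rounded just once: 4 significant figures.
Convert: Hardness H = 1.596 GPa = 1.596e+09 Pa.
Convert: Pin diameter d = 7.055 mm = 0.007055 m. Contact area A = π·d²/4 = π·(0.007055 m)²/4 = 3.909e-05 m².
Convert: Depth limit h_lim = 0.03789 mm = 3.789e-05 m.
Collected in SI base units: W = 3492 N, H = 1.596e+09 Pa, K = 1.206e-06.
Allowed volume V_lim = h_lim·A = 3.789e-05 · 3.909e-05 = 1.481e-09 m³.
Life L = V_lim·H/(K·W) = 1.481e-09 · 1.596e+09 / (1.206e-06 · 3492) = 561.3 m.

value=561.3 m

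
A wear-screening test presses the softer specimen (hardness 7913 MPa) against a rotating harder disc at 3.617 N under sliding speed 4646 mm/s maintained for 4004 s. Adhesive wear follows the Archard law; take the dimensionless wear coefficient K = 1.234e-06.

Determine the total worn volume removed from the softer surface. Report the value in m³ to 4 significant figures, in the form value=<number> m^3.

All working math keeps full float precision; intermediate values appear rounded; one final rounding to four significant figures.
Convert: Sliding speed v = 4646 mm/s = 4.646 m/s. Sliding distance L = v·t = 4.646 m/s × 4004 s = 1.860e+04 m.
Convert: Hardness H = 7913 MPa = 7.913e+09 Pa.
In SI base units, W = 3.617 N, H = 7.913e+09 Pa, K = 1.234e-06.
By Archard's law, V = K·W·L/H = 1.234e-06 · 3.617 · 1.860e+04 / 7.913e+09 = 1.049e-11 m³.

value=1.049e-11 m^3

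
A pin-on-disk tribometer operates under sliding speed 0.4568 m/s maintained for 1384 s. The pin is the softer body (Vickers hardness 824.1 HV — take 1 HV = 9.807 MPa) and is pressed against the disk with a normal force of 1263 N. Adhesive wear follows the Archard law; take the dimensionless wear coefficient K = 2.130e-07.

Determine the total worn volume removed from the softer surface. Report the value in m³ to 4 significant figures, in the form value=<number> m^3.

value=2.104e-11 m^3

Intermediates are displayed rounded; all working math keeps full float precision. Rounded just once: four significant digits.
Convert: Distance covered L = v·t = 0.4568 m/s × 1384 s = 632.2 m.
Convert: Hardness H = 824.1 HV × 9.807 MPa/HV = 8082 MPa = 8.082e+09 Pa.
As SI base values: W = 1263 N, H = 8.082e+09 Pa, K = 2.130e-07.
The Archard volume V = K·W·L/H = 2.130e-07 · 1263 · 632.2 / 8.082e+09 = 2.104e-11 m³.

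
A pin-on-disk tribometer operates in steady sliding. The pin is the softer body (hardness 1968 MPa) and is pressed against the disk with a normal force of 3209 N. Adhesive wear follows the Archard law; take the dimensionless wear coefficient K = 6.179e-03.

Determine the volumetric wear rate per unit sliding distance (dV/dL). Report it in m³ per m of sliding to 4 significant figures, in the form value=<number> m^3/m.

The intermediates are printed rounded; each operation carries exact precision — rounded just once, at four significant digits.
Convert: Hardness H = 1968 MPa = 1.968e+09 Pa.
Restated in SI base units: W = 3209 N, H = 1.968e+09 Pa, K = 6.179e-03.
Rate of wear dV/dL = K·W/H (no L dependence): 6.179e-03 · 3209 / 1.968e+09 = 1.008e-08 m³/m.

value=1.008e-08 m^3/m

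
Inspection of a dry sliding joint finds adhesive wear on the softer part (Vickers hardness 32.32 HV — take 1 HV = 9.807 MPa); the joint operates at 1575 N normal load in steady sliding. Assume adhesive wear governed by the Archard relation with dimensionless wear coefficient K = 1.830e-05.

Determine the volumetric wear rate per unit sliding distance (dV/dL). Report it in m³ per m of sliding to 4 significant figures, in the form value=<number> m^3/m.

Quoted intermediates are rounded — the computation holds full precision. Rounded once at the end: four significant figures.
Hardness H = 32.32 HV × 9.807 MPa/HV = 317.0 MPa = 3.170e+08 Pa.
Collected in SI base units: W = 1575 N, H = 3.170e+08 Pa, K = 1.830e-05.
Rate of wear dV/dL = K·W/H (no L dependence): 1.830e-05 · 1575 / 3.170e+08 = 9.093e-11 m³/m.

value=9.093e-11 m^3/m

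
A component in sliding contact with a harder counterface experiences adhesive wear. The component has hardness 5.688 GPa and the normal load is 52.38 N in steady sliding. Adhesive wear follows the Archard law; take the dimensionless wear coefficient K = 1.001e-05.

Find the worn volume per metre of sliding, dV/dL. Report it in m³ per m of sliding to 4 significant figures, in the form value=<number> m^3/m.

Displayed values are rounded, and every step keeps full precision — a single final rounding, at four significant digits.
Hardness H = 5.688 GPa = 5.688e+09 Pa.
Working in SI base units: W = 52.38 N, H = 5.688e+09 Pa, K = 1.001e-05.
Sliding wear rate dV/dL = K·W/H, per unit distance: 1.001e-05 · 52.38 / 5.688e+09 = 9.218e-14 m³/m.

value=9.218e-14 m^3/m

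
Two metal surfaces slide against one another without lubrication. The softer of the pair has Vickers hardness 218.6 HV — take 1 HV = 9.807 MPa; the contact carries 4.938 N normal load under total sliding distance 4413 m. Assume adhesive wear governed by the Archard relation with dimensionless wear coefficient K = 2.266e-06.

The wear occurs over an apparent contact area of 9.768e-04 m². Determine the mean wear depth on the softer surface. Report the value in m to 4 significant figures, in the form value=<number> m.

All arithmetic runs at full precision; intermediate values are shown rounded, and one final rounding: 4 significant figures.
Convert: Hardness H = 218.6 HV × 9.807 MPa/HV = 2144 MPa = 2.144e+09 Pa.
In SI base units, W = 4.938 N, H = 2.144e+09 Pa, K = 2.266e-06.
Wear volume V = K·W·L/H = 2.266e-06 · 4.938 · 4413 / 2.144e+09 = 2.303e-11 m³.
Average depth h = V/A = 2.303e-11 / 9.768e-04 = 2.358e-08 m.

value=2.358e-08 m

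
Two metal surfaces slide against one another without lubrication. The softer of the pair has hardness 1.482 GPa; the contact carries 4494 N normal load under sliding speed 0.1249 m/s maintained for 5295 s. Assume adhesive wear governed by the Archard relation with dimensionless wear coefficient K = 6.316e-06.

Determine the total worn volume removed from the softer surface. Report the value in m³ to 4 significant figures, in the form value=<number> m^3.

value=1.267e-08 m^3

The intermediates appear rounded; each operation runs at full float precision; one last rounding to four significant figures.
Sliding distance L = v·t = 0.1249 m/s × 5295 s = 661.3 m.
Hardness H = 1.482 GPa = 1.482e+09 Pa.
In SI base units, W = 4494 N, H = 1.482e+09 Pa, K = 6.316e-06.
Archard volume V = K·W·L/H = 6.316e-06 · 4494 · 661.3 / 1.482e+09 = 1.267e-08 m³.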